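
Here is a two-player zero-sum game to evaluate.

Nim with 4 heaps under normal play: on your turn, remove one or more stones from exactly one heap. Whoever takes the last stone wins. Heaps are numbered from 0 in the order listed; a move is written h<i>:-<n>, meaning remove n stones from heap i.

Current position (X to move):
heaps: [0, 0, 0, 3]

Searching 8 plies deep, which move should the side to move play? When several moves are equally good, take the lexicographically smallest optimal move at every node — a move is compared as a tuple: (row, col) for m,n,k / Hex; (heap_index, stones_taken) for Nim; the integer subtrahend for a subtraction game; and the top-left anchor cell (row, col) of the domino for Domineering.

ply 1, X at (0,0,0,3) | h3:-1=-1→(0,0,0,2); h3:-2=-1→(0,0,0,1); h3:-3=+1→(0,0,0,0)*
ply 2: (0,0,0,0) is terminal -1 (O); from (0,0,0,3) depth 8

X's best at [(0,0,0,3)]: h3:-3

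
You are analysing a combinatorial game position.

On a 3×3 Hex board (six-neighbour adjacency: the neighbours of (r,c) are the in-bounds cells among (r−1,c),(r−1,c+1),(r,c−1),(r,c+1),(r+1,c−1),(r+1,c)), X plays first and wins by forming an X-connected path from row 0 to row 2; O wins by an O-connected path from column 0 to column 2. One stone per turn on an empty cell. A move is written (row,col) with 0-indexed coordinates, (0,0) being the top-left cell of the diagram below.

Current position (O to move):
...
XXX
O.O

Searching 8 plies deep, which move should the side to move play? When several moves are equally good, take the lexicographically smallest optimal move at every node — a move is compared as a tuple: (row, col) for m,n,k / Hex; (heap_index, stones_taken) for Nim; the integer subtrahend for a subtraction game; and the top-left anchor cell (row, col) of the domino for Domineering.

ply 1, O at .../XXX/O.O | (0,0)=-1→O../XXX/O.O; (0,1)=-1→.O./XXX/O.O; (0,2)=-1→..O/XXX/O.O; (2,1)=+1→.../XXX/OOO*
ply 2: .../XXX/OOO is terminal -1 (X); from .../XXX/O.O depth 8

O's best at [.../XXX/O.O]: (2,1)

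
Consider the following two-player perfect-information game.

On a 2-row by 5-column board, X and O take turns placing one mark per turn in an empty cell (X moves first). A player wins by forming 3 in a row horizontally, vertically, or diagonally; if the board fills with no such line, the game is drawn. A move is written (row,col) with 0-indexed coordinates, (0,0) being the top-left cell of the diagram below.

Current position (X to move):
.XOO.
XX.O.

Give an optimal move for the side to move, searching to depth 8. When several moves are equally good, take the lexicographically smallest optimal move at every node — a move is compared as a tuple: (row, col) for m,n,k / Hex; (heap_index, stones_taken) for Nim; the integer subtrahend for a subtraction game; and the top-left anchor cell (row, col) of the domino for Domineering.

X's best at [.XOO./XX.O.]: (1,2)

p1 X@[.XOO./XX.O.]: (0,0)[XXOO./XX.O.]-1 (0,4)[.XOOX/XX.O.]+0 (1,2)[.XOO./XXXO.]+1* (1,4)[.XOO./XX.OX]-1
p2 O@[.XOO./XXXO.] terminal -1; root [.XOO./XX.O.] d8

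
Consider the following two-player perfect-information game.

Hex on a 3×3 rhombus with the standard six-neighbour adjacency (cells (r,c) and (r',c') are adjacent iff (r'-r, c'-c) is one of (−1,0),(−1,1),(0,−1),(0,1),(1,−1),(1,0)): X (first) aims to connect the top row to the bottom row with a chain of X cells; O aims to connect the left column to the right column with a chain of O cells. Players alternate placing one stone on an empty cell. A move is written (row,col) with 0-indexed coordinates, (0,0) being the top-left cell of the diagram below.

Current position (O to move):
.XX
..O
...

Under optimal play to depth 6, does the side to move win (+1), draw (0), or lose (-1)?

p1 O@[.XX/..O/...]: (0,0)[OXX/..O/...]-1 (1,0)[.XX/O.O/...]-1 (1,1)[.XX/.OO/...]+1* (2,0)[.XX/..O/O..]+1 (2,1)[.XX/..O/.O.]-1 (2,2)[.XX/..O/..O]-1
p2 X@[.XX/.OO/...]: (0,0)[XXX/.OO/...]-1* (1,0)[.XX/XOO/...]-1 (2,0)[.XX/.OO/X..]-1 (2,1)[.XX/.OO/.X.]-1 (2,2)[.XX/.OO/..X]-1
p3 O@[XXX/.OO/...]: (1,0)[XXX/OOO/...]+1* (2,0)[XXX/.OO/O..]+1 (2,1)[XXX/.OO/.O.]+1 (2,2)[XXX/.OO/..O]+1
p4 X@[XXX/OOO/...] terminal -1; root [.XX/..O/...] d6

value(.XX/..O/..., O) = +1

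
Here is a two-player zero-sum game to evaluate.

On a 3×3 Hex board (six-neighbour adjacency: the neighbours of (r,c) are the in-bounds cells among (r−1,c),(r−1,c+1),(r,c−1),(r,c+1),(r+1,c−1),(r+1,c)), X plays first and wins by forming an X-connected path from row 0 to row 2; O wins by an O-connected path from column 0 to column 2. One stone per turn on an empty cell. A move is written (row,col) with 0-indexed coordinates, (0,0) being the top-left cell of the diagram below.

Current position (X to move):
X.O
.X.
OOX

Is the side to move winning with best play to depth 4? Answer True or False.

X winning at [X.O/.X./OOX]: True

ply 1, X at X.O/.X./OOX | (0,1)=-1→XXO/.X./OOX; (1,0)=-1→X.O/XX./OOX; (1,2)=+1→X.O/.XX/OOX*
ply 2, O at X.O/.XX/OOX | (0,1)=-1→XOO/.XX/OOX*; (1,0)=-1→X.O/OXX/OOX
ply 3, X at XOO/.XX/OOX | (1,0)=+1→XOO/XXX/OOX*
ply 4: XOO/XXX/OOX is terminal -1 (O); from X.O/.X./OOX depth 4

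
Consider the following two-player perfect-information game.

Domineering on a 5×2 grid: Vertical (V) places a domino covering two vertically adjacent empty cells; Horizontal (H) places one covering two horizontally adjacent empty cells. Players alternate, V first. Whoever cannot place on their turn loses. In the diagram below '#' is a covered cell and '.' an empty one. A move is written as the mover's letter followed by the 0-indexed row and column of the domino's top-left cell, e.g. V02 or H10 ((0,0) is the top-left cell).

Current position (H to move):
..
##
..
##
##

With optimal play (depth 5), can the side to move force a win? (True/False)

p1 H@[../##/../##/##]: H00[##/##/../##/##]+1* H20[../##/##/##/##]+1
p2 V@[##/##/../##/##] terminal -1; root [../##/../##/##] d5

H winning at [../##/../##/##]: True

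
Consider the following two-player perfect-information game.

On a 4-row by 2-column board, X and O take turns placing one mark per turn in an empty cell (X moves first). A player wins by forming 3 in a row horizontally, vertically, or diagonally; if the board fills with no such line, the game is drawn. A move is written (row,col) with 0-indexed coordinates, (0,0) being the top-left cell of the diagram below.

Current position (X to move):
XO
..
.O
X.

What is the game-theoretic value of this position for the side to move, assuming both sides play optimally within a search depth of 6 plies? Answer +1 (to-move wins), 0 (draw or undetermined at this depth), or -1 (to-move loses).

[XO/../.O/X.] X move#1: (1,0):-1/XO/X./.O/X., (1,1):+0/XO/.X/.O/X.*, (2,0):-1/XO/../XO/X., (3,1):-1/XO/../.O/XX
[XO/.X/.O/X.] O move#2: (1,0):+0/XO/OX/.O/X.*, (2,0):+0/XO/.X/OO/X., (3,1):+0/XO/.X/.O/XO
[XO/OX/.O/X.] X move#3: (2,0):+0/XO/OX/XO/X.*, (3,1):+0/XO/OX/.O/XX
[XO/OX/XO/X.] O move#4: (3,1):+0/XO/OX/XO/XO*
[XO/OX/XO/XO] end (terminal +0, X#5); searched XO/../.O/X. to 6

value(XO/../.O/X., X) = 0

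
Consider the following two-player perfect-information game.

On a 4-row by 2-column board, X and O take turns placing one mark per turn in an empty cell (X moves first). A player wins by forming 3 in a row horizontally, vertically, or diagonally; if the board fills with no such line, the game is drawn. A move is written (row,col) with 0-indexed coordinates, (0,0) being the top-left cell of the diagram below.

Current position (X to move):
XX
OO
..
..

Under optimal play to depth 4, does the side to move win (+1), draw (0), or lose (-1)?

value(XX/OO/../.., X) = 0

[XX/OO/../..] X move#1: (2,0):+0/XX/OO/X./..*, (2,1):+0/XX/OO/.X/.., (3,0):+0/XX/OO/../X., (3,1):+0/XX/OO/../.X
[XX/OO/X./..] O move#2: (2,1):+0/XX/OO/XO/..*, (3,0):+0/XX/OO/X./O., (3,1):+0/XX/OO/X./.O
[XX/OO/XO/..] X move#3: (3,0):-1/XX/OO/XO/X., (3,1):+0/XX/OO/XO/.X*
[XX/OO/XO/.X] O move#4: (3,0):+0/XX/OO/XO/OX*
[XX/OO/XO/OX] end (terminal +0, X#5); searched XX/OO/../.. to 4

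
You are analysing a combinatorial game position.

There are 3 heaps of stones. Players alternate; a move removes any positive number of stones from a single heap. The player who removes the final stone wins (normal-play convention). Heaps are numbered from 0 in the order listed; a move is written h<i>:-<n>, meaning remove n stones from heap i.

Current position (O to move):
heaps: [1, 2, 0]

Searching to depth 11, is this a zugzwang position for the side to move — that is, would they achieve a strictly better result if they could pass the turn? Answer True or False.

zugzwang((1,2,0), O) = False

[(1,2,0)] O move#1: h0:-1:-1/(0,2,0), h1:-1:+1/(1,1,0)*, h1:-2:-1/(1,0,0)
[(1,1,0)] X move#2: h0:-1:-1/(0,1,0)*, h1:-1:-1/(1,0,0)
[(0,1,0)] O move#3: h1:-1:+1/(0,0,0)*
[(0,0,0)] end (terminal -1, X#4); searched (1,2,0) to 11
pass branch (X moves first from the same position):
  | [(1,2,0)] X move#1: h0:-1:-1/(0,2,0), h1:-1:+1/(1,1,0)*, h1:-2:-1/(1,0,0)
  | [(1,1,0)] O move#2: h0:-1:-1/(0,1,0)*, h1:-1:-1/(1,0,0)
  | [(0,1,0)] X move#3: h1:-1:+1/(0,0,0)*
  | [(0,0,0)] end (terminal -1, O#4); searched (1,2,0) to 11
O moving scores +1; O passing scores -1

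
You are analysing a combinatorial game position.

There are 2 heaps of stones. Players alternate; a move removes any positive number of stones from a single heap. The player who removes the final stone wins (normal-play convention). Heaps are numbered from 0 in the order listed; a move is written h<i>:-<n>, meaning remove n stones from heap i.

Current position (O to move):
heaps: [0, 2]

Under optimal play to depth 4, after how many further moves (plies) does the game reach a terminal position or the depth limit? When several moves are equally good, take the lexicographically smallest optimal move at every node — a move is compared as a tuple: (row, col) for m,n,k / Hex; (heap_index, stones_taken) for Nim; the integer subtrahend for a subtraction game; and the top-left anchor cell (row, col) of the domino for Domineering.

[(0,2)] O move#1: h1:-1:-1/(0,1), h1:-2:+1/(0,0)*
[(0,0)] end (terminal -1, X#2); searched (0,2) to 4

PV length from [(0,2)]: 1 ply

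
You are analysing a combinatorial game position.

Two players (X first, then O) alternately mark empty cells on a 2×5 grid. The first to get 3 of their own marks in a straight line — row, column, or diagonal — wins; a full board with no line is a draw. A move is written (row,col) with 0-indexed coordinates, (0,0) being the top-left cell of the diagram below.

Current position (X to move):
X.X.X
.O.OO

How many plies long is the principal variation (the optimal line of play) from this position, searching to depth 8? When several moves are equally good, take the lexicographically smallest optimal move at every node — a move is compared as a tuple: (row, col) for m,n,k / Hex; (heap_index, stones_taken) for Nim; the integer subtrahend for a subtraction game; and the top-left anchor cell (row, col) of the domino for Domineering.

p1 X@[X.X.X/.O.OO]: (0,1)[XXX.X/.O.OO]+1* (0,3)[X.XXX/.O.OO]+1 (1,0)[X.X.X/XO.OO]-1 (1,2)[X.X.X/.OXOO]+1
p2 O@[XXX.X/.O.OO] terminal -1; root [X.X.X/.O.OO] d8

PV length from [X.X.X/.O.OO]: 1 ply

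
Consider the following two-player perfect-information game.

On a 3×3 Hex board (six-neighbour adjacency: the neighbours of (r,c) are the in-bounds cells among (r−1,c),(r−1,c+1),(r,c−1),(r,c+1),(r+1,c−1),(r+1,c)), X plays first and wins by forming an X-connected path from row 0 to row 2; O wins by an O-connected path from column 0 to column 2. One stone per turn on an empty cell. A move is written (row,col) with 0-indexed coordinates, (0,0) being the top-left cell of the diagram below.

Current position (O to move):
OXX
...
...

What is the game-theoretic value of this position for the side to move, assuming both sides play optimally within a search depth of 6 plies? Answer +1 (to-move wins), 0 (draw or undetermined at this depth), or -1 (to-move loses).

value(OXX/.../..., O) = -1

p1 O@[OXX/.../...]: (1,0)[OXX/O../...]-1* (1,1)[OXX/.O./...]-1 (1,2)[OXX/..O/...]-1 (2,0)[OXX/.../O..]-1 (2,1)[OXX/.../.O.]-1 (2,2)[OXX/.../..O]-1
p2 X@[OXX/O../...]: (1,1)[OXX/OX./...]+1* (1,2)[OXX/O.X/...]+1 (2,0)[OXX/O../X..]+1 (2,1)[OXX/O../.X.]+1 (2,2)[OXX/O../..X]+1
p3 O@[OXX/OX./...]: (1,2)[OXX/OXO/...]-1* (2,0)[OXX/OX./O..]-1 (2,1)[OXX/OX./.O.]-1 (2,2)[OXX/OX./..O]-1
p4 X@[OXX/OXO/...]: (2,0)[OXX/OXO/X..]+1* (2,1)[OXX/OXO/.X.]+1 (2,2)[OXX/OXO/..X]+1
p5 O@[OXX/OXO/X..] terminal -1; root [OXX/.../...] d6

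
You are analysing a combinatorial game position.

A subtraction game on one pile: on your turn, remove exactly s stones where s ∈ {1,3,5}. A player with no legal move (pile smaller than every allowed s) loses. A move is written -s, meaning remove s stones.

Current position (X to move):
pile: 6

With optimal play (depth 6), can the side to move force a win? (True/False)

X winning at [6]: False

p1 X@[6]: -1[5]-1* -3[3]-1 -5[1]-1
p2 O@[5]: -1[4]+1* -3[2]+1 -5[0]+1
p3 X@[4]: -1[3]-1* -3[1]-1
p4 O@[3]: -1[2]+1* -3[0]+1
p5 X@[2]: -1[1]-1*
p6 O@[1]: -1[0]+1*
p7 X@[0] terminal -1; root [6] d6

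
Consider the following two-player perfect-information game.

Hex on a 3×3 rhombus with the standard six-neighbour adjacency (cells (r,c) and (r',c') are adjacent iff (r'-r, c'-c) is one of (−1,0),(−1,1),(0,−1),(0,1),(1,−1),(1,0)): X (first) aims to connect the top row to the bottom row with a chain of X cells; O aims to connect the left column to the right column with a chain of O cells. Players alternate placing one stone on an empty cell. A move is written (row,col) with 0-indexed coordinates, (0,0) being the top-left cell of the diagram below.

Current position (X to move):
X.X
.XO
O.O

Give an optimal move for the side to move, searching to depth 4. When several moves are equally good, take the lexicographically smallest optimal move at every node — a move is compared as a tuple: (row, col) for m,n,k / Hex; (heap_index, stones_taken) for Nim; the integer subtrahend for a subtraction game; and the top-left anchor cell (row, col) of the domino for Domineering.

ply 1, X at X.X/.XO/O.O | (0,1)=-1→XXX/.XO/O.O; (1,0)=-1→X.X/XXO/O.O; (2,1)=+1→X.X/.XO/OXO*
ply 2: X.X/.XO/OXO is terminal -1 (O); from X.X/.XO/O.O depth 4

X's best at [X.X/.XO/O.O]: (2,1)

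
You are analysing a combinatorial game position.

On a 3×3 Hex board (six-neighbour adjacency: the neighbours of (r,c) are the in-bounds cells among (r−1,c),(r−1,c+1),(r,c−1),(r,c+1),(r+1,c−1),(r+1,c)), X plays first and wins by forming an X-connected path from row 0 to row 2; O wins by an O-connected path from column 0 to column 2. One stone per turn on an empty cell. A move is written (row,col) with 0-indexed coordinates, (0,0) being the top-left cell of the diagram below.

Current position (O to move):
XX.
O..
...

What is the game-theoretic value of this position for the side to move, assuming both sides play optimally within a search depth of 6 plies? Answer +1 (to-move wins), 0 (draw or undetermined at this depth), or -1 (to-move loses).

value(XX./O../..., O) = +1

ply 1, O at XX./O../... | (0,2)=-1→XXO/O../...; (1,1)=+1→XX./OO./...*; (1,2)=-1→XX./O.O/...; (2,0)=-1→XX./O../O..; (2,1)=+1→XX./O../.O.; (2,2)=-1→XX./O../..O
ply 2, X at XX./OO./... | (0,2)=-1→XXX/OO./...*; (1,2)=-1→XX./OOX/...; (2,0)=-1→XX./OO./X..; (2,1)=-1→XX./OO./.X.; (2,2)=-1→XX./OO./..X
ply 3, O at XXX/OO./... | (1,2)=+1→XXX/OOO/...*; (2,0)=-1→XXX/OO./O..; (2,1)=+1→XXX/OO./.O.; (2,2)=+1→XXX/OO./..O
ply 4: XXX/OOO/... is terminal -1 (X); from XX./O../... depth 6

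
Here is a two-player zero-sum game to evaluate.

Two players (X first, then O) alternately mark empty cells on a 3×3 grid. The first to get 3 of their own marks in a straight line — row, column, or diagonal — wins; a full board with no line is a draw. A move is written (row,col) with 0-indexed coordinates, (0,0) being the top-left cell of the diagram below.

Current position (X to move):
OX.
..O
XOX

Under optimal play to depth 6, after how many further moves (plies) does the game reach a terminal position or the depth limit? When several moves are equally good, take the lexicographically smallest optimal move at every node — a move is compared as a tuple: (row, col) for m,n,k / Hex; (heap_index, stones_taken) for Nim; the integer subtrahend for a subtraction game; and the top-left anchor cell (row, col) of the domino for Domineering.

p1 X@[OX./..O/XOX]: (0,2)[OXX/..O/XOX]+0* (1,0)[OX./X.O/XOX]+0 (1,1)[OX./.XO/XOX]+0
p2 O@[OXX/..O/XOX]: (1,0)[OXX/O.O/XOX]-1 (1,1)[OXX/.OO/XOX]+0*
p3 X@[OXX/.OO/XOX]: (1,0)[OXX/XOO/XOX]+0*
p4 O@[OXX/XOO/XOX] terminal +0; root [OX./..O/XOX] d6

PV length from [OX./..O/XOX]: 3 plies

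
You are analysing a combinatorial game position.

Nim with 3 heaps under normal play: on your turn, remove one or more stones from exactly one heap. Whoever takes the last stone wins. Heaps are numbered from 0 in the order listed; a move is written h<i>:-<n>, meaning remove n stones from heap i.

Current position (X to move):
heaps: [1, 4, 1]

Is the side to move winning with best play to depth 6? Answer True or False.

ply 1, X at (1,4,1) | h0:-1=-1→(0,4,1); h1:-1=-1→(1,3,1); h1:-2=-1→(1,2,1); h1:-3=-1→(1,1,1); h1:-4=+1→(1,0,1)*; h2:-1=-1→(1,4,0)
ply 2, O at (1,0,1) | h0:-1=-1→(0,0,1)*; h2:-1=-1→(1,0,0)
ply 3, X at (0,0,1) | h2:-1=+1→(0,0,0)*
ply 4: (0,0,0) is terminal -1 (O); from (1,4,1) depth 6

X winning at [(1,4,1)]: True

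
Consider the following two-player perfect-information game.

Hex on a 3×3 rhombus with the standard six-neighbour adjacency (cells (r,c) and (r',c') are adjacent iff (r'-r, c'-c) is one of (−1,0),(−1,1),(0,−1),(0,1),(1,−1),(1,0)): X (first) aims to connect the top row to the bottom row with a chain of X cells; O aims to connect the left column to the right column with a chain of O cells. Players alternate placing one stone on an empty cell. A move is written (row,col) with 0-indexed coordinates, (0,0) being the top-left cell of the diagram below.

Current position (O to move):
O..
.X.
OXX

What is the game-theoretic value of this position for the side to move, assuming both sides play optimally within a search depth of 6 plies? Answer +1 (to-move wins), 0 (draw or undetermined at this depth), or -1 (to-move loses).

ply 1, O at O../.X./OXX | (0,1)=-1→OO./.X./OXX*; (0,2)=-1→O.O/.X./OXX; (1,0)=-1→O../OX./OXX; (1,2)=-1→O../.XO/OXX
ply 2, X at OO./.X./OXX | (0,2)=+1→OOX/.X./OXX*; (1,0)=-1→OO./XX./OXX; (1,2)=-1→OO./.XX/OXX
ply 3: OOX/.X./OXX is terminal -1 (O); from O../.X./OXX depth 6

value(O../.X./OXX, O) = -1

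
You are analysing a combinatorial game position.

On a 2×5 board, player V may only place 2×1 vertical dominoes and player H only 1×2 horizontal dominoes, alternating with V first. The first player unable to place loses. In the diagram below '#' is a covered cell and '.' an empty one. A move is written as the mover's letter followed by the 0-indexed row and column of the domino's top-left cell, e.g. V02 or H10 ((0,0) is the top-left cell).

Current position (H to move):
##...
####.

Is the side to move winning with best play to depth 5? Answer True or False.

ply 1, H at ##.../####. | H02=-1→####./####.; H03=+1→##.##/####.*
ply 2: ##.##/####. is terminal -1 (V); from ##.../####. depth 5

H winning at [##.../####.]: True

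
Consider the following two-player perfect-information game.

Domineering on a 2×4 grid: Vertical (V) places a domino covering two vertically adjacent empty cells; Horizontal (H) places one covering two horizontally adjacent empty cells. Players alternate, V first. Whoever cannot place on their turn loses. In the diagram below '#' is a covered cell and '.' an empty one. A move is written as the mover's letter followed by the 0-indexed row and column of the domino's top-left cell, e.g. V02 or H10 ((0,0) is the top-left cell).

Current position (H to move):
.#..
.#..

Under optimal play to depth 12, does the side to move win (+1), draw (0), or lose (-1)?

[.#../.#..] H move#1: H02:+1/.###/.#..*, H12:+1/.#../.###
[.###/.#..] V move#2: V00:-1/####/##..*
[####/##..] H move#3: H12:+1/####/####*
[####/####] end (terminal -1, V#4); searched .#../.#.. to 12

value(.#../.#.., H) = +1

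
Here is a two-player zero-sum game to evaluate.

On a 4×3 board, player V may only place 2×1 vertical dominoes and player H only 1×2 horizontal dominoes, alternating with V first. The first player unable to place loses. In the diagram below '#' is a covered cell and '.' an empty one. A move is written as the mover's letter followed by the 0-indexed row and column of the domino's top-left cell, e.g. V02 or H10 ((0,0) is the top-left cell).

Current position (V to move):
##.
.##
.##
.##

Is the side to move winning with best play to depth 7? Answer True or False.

[##./.##/.##/.##] V move#1: V10:+1/##./###/###/.##*, V20:+1/##./.##/###/###
[##./###/###/.##] end (terminal -1, H#2); searched ##./.##/.##/.## to 7

V winning at [##./.##/.##/.##]: True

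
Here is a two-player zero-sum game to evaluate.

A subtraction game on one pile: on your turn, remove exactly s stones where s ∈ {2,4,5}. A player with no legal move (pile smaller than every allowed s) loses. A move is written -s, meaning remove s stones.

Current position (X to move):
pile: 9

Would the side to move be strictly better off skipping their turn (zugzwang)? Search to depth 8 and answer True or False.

[9] X move#1: -2:+1/7*, -4:-1/5, -5:-1/4
[7] O move#2: -2:-1/5*, -4:-1/3, -5:-1/2
[5] X move#3: -2:-1/3, -4:+1/1*, -5:+1/0
[1] end (terminal -1, O#4); searched 9 to 8
pass branch (O moves first from the same position):
  | [9] O move#1: -2:+1/7*, -4:-1/5, -5:-1/4
  | [7] X move#2: -2:-1/5*, -4:-1/3, -5:-1/2
  | [5] O move#3: -2:-1/3, -4:+1/1*, -5:+1/0
  | [1] end (terminal -1, X#4); searched 9 to 8
X moving scores +1; X passing scores -1

zugzwang(9, X) = False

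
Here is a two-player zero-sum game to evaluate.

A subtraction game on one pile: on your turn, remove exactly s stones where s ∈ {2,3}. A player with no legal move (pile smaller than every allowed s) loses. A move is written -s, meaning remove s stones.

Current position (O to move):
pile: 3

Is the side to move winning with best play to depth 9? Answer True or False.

ply 1, O at 3 | -2=+1→1*; -3=+1→0
ply 2: 1 is terminal -1 (X); from 3 depth 9

O winning at [3]: True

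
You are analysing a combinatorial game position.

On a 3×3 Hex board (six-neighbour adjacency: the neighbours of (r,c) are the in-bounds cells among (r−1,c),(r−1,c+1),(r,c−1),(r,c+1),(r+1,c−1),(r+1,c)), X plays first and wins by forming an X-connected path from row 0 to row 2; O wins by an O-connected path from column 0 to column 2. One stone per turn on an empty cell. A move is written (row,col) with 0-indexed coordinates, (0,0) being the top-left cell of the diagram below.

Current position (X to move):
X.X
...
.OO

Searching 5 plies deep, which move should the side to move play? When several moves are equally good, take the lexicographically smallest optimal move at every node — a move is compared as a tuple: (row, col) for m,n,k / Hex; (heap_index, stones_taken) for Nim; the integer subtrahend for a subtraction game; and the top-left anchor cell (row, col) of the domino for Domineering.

ply 1, X at X.X/.../.OO | (0,1)=-1→XXX/.../.OO; (1,0)=-1→X.X/X../.OO; (1,1)=-1→X.X/.X./.OO; (1,2)=-1→X.X/..X/.OO; (2,0)=+1→X.X/.../XOO*
ply 2, O at X.X/.../XOO | (0,1)=-1→XOX/.../XOO*; (1,0)=-1→X.X/O../XOO; (1,1)=-1→X.X/.O./XOO; (1,2)=-1→X.X/..O/XOO
ply 3, X at XOX/.../XOO | (1,0)=+1→XOX/X../XOO*; (1,1)=+1→XOX/.X./XOO; (1,2)=+1→XOX/..X/XOO
ply 4: XOX/X../XOO is terminal -1 (O); from X.X/.../.OO depth 5

X's best at [X.X/.../.OO]: (2,0)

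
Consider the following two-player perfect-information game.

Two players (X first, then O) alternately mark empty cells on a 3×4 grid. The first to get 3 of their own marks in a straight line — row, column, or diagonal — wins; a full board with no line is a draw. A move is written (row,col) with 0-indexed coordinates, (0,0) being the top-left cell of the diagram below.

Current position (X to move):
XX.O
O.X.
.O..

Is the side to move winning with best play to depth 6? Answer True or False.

X winning at [XX.O/O.X./.O..]: True

p1 X@[XX.O/O.X./.O..]: (0,2)[XXXO/O.X./.O..]+1* (1,1)[XX.O/OXX./.O..]+1 (1,3)[XX.O/O.XX/.O..]+1 (2,0)[XX.O/O.X./XO..]+1 (2,2)[XX.O/O.X./.OX.]+1 (2,3)[XX.O/O.X./.O.X]+1
p2 O@[XXXO/O.X./.O..] terminal -1; root [XX.O/O.X./.O..] d6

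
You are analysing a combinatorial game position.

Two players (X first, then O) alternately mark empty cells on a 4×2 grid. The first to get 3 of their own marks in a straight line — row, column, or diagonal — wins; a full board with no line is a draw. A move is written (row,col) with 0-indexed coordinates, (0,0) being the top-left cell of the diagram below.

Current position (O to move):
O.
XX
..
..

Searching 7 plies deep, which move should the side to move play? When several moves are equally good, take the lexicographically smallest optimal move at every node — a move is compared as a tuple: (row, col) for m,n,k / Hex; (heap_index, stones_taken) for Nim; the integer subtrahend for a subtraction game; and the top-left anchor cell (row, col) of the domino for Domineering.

O's best at [O./XX/../..]: (0,1)

[O./XX/../..] O move#1: (0,1):+0/OO/XX/../..*, (2,0):-1/O./XX/O./.., (2,1):+0/O./XX/.O/.., (3,0):-1/O./XX/../O., (3,1):+0/O./XX/../.O
[OO/XX/../..] X move#2: (2,0):+0/OO/XX/X./..*, (2,1):+0/OO/XX/.X/.., (3,0):+0/OO/XX/../X., (3,1):+0/OO/XX/../.X
[OO/XX/X./..] O move#3: (2,1):-1/OO/XX/XO/.., (3,0):+0/OO/XX/X./O.*, (3,1):-1/OO/XX/X./.O
[OO/XX/X./O.] X move#4: (2,1):+0/OO/XX/XX/O.*, (3,1):+0/OO/XX/X./OX
[OO/XX/XX/O.] O move#5: (3,1):+0/OO/XX/XX/OO*
[OO/XX/XX/OO] end (terminal +0, X#6); searched O./XX/../.. to 7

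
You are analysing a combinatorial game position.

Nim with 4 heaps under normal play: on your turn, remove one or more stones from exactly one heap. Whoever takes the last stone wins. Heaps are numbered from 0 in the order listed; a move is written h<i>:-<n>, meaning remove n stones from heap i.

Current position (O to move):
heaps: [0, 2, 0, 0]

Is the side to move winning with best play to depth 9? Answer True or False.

O winning at [(0,2,0,0)]: True

[(0,2,0,0)] O move#1: h1:-1:-1/(0,1,0,0), h1:-2:+1/(0,0,0,0)*
[(0,0,0,0)] end (terminal -1, X#2); searched (0,2,0,0) to 9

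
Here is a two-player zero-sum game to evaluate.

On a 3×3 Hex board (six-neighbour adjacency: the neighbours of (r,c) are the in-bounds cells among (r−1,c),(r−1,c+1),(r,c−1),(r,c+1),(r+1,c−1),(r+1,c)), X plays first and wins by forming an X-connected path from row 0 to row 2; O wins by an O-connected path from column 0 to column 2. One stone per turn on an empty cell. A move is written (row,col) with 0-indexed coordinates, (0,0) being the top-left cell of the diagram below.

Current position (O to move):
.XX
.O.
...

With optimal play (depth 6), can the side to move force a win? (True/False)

p1 O@[.XX/.O./...]: (0,0)[OXX/.O./...]-1 (1,0)[.XX/OO./...]-1 (1,2)[.XX/.OO/...]+1* (2,0)[.XX/.O./O..]-1 (2,1)[.XX/.O./.O.]+1 (2,2)[.XX/.O./..O]+1
p2 X@[.XX/.OO/...]: (0,0)[XXX/.OO/...]-1* (1,0)[.XX/XOO/...]-1 (2,0)[.XX/.OO/X..]-1 (2,1)[.XX/.OO/.X.]-1 (2,2)[.XX/.OO/..X]-1
p3 O@[XXX/.OO/...]: (1,0)[XXX/OOO/...]+1* (2,0)[XXX/.OO/O..]+1 (2,1)[XXX/.OO/.O.]+1 (2,2)[XXX/.OO/..O]+1
p4 X@[XXX/OOO/...] terminal -1; root [.XX/.O./...] d6

O winning at [.XX/.O./...]: True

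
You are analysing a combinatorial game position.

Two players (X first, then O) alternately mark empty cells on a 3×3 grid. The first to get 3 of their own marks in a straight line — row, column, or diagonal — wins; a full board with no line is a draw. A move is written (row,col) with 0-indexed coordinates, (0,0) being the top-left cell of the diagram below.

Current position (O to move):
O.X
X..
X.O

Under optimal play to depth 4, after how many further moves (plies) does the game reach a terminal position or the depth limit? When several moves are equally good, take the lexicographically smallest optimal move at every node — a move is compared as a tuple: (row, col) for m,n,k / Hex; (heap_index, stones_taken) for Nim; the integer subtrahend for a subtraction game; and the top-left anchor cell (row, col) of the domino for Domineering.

ply 1, O at O.X/X../X.O | (0,1)=-1→OOX/X../X.O; (1,1)=+1→O.X/XO./X.O*; (1,2)=-1→O.X/X.O/X.O; (2,1)=-1→O.X/X../XOO
ply 2: O.X/XO./X.O is terminal -1 (X); from O.X/X../X.O depth 4

PV length from [O.X/X../X.O]: 1 ply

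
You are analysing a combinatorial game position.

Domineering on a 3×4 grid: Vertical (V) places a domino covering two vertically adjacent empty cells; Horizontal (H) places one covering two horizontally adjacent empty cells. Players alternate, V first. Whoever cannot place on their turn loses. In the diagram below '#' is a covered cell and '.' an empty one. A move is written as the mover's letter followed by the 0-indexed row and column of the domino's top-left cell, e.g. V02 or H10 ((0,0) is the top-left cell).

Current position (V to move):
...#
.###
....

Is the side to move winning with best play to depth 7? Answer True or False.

ply 1, V at ...#/.###/.... | V00=-1→#..#/####/....*; V10=-1→...#/####/#...
ply 2, H at #..#/####/.... | H01=+1→####/####/....*; H20=+1→#..#/####/##..; H21=+1→#..#/####/.##.; H22=+1→#..#/####/..##
ply 3: ####/####/.... is terminal -1 (V); from ...#/.###/.... depth 7

V winning at [...#/.###/....]: False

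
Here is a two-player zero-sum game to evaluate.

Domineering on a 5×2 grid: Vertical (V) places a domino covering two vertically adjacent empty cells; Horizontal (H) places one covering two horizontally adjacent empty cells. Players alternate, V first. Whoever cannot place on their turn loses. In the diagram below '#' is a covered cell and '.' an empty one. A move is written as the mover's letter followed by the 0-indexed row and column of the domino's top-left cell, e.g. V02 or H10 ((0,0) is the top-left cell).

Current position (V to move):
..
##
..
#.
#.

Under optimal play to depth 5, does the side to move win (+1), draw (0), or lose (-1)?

p1 V@[../##/../#./#.]: V21[../##/.#/##/#.]-1* V31[../##/../##/##]-1
p2 H@[../##/.#/##/#.]: H00[##/##/.#/##/#.]+1*
p3 V@[##/##/.#/##/#.] terminal -1; root [../##/../#./#.] d5

value(../##/../#./#., V) = -1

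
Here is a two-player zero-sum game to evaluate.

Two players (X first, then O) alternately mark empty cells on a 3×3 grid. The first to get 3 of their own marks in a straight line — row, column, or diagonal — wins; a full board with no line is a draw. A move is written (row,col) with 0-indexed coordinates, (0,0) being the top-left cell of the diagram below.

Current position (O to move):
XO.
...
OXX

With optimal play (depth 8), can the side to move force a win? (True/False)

[XO./.../OXX] O move#1: (0,2):-1/XOO/.../OXX, (1,0):-1/XO./O../OXX, (1,1):+0/XO./.O./OXX*, (1,2):-1/XO./..O/OXX
[XO./.O./OXX] X move#2: (0,2):+0/XOX/.O./OXX*, (1,0):-1/XO./XO./OXX, (1,2):-1/XO./.OX/OXX
[XOX/.O./OXX] O move#3: (1,0):-1/XOX/OO./OXX, (1,2):+0/XOX/.OO/OXX*
[XOX/.OO/OXX] X move#4: (1,0):+0/XOX/XOO/OXX*
[XOX/XOO/OXX] end (terminal +0, O#5); searched XO./.../OXX to 8

O winning at [XO./.../OXX]: False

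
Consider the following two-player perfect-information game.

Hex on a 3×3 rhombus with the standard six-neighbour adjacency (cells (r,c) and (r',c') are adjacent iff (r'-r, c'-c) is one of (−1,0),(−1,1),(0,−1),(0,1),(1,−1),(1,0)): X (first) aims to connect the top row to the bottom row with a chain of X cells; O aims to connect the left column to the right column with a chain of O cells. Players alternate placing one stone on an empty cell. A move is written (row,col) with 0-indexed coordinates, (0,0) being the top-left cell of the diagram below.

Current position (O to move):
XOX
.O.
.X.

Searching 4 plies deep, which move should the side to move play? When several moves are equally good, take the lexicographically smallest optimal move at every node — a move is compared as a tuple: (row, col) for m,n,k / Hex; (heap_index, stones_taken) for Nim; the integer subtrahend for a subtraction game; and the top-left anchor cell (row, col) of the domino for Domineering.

ply 1, O at XOX/.O./.X. | (1,0)=-1→XOX/OO./.X.; (1,2)=+1→XOX/.OO/.X.*; (2,0)=-1→XOX/.O./OX.; (2,2)=-1→XOX/.O./.XO
ply 2, X at XOX/.OO/.X. | (1,0)=-1→XOX/XOO/.X.*; (2,0)=-1→XOX/.OO/XX.; (2,2)=-1→XOX/.OO/.XX
ply 3, O at XOX/XOO/.X. | (2,0)=+1→XOX/XOO/OX.*; (2,2)=-1→XOX/XOO/.XO
ply 4: XOX/XOO/OX. is terminal -1 (X); from XOX/.O./.X. depth 4

O's best at [XOX/.O./.X.]: (1,2)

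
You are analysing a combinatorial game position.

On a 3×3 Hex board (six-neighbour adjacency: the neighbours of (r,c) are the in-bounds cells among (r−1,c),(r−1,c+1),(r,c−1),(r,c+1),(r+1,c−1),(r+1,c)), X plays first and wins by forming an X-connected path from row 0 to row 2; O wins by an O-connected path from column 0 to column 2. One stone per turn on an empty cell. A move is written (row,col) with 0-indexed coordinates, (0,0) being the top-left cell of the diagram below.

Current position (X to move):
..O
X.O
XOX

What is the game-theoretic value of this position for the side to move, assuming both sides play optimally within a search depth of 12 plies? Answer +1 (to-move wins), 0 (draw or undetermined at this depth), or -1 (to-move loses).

[..O/X.O/XOX] X move#1: (0,0):+1/X.O/X.O/XOX*, (0,1):+1/.XO/X.O/XOX, (1,1):+1/..O/XXO/XOX
[X.O/X.O/XOX] end (terminal -1, O#2); searched ..O/X.O/XOX to 12

value(..O/X.O/XOX, X) = +1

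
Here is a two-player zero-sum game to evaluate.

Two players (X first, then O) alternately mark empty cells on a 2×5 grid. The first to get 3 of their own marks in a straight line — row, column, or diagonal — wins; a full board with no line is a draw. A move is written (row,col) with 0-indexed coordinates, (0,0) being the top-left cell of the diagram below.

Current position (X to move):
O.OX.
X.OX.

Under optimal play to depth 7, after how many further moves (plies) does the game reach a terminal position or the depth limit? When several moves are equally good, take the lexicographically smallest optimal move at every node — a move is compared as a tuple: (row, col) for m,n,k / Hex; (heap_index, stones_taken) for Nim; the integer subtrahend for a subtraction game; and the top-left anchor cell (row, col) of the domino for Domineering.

PV length from [O.OX./X.OX.]: 4 plies

[O.OX./X.OX.] X move#1: (0,1):+0/OXOX./X.OX.*, (0,4):-1/O.OXX/X.OX., (1,1):-1/O.OX./XXOX., (1,4):-1/O.OX./X.OXX
[OXOX./X.OX.] O move#2: (0,4):+0/OXOXO/X.OX.*, (1,1):+0/OXOX./XOOX., (1,4):+0/OXOX./X.OXO
[OXOXO/X.OX.] X move#3: (1,1):+0/OXOXO/XXOX.*, (1,4):+0/OXOXO/X.OXX
[OXOXO/XXOX.] O move#4: (1,4):+0/OXOXO/XXOXO*
[OXOXO/XXOXO] end (terminal +0, X#5); searched O.OX./X.OX. to 7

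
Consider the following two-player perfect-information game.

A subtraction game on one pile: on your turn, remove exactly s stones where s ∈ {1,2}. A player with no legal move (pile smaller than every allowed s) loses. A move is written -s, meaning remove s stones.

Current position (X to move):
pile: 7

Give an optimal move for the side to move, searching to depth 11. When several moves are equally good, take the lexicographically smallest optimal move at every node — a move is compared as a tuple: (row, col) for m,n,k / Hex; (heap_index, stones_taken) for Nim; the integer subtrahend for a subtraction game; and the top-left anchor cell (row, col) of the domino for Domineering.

X's best at [7]: -1

[7] X move#1: -1:+1/6*, -2:-1/5
[6] O move#2: -1:-1/5*, -2:-1/4
[5] X move#3: -1:-1/4, -2:+1/3*
[3] O move#4: -1:-1/2*, -2:-1/1
[2] X move#5: -1:-1/1, -2:+1/0*
[0] end (terminal -1, O#6); searched 7 to 11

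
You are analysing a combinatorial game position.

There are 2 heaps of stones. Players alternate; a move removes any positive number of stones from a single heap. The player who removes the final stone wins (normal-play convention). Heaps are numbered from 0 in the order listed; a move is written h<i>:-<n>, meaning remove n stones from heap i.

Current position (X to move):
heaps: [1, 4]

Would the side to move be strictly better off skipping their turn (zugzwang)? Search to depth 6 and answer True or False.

[(1,4)] X move#1: h0:-1:-1/(0,4), h1:-1:-1/(1,3), h1:-2:-1/(1,2), h1:-3:+1/(1,1)*, h1:-4:-1/(1,0)
[(1,1)] O move#2: h0:-1:-1/(0,1)*, h1:-1:-1/(1,0)
[(0,1)] X move#3: h1:-1:+1/(0,0)*
[(0,0)] end (terminal -1, O#4); searched (1,4) to 6
if X skipped the turn, O would face:
~ [(1,4)] O move#1: h0:-1:-1/(0,4), h1:-1:-1/(1,3), h1:-2:-1/(1,2), h1:-3:+1/(1,1)*, h1:-4:-1/(1,0)
~ [(1,1)] X move#2: h0:-1:-1/(0,1)*, h1:-1:-1/(1,0)
~ [(0,1)] O move#3: h1:-1:+1/(0,0)*
~ [(0,0)] end (terminal -1, X#4); searched (1,4) to 6
compare (X): move=+1 vs pass=-1

zugzwang((1,4), X) = False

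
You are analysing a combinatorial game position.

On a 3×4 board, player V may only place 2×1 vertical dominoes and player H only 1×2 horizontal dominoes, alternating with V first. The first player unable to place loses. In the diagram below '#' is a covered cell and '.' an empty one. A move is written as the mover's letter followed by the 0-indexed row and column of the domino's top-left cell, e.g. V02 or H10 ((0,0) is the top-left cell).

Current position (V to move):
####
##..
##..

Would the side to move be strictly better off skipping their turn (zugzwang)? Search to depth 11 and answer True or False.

zugzwang(####/##../##.., V) = False

[####/##../##..] V move#1: V12:+1/####/###./###.*, V13:+1/####/##.#/##.#
[####/###./###.] end (terminal -1, H#2); searched ####/##../##.. to 11
if V skipped the turn, H would face:
~ [####/##../##..] H move#1: H12:+1/####/####/##..*, H22:+1/####/##../####
~ [####/####/##..] end (terminal -1, V#2); searched ####/##../##.. to 11
compare (V): move=+1 vs pass=-1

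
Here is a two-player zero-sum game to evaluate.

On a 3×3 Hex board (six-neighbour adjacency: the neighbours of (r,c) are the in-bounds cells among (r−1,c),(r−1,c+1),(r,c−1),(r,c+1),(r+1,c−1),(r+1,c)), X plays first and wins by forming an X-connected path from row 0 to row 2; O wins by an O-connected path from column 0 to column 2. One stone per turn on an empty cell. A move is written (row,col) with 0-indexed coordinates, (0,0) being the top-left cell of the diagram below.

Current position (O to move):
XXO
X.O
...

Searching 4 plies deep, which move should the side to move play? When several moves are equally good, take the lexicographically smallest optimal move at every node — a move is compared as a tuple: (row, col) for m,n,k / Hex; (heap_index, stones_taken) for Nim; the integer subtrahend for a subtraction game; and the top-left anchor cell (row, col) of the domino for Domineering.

[XXO/X.O/...] O move#1: (1,1):-1/XXO/XOO/..., (2,0):+1/XXO/X.O/O..*, (2,1):-1/XXO/X.O/.O., (2,2):-1/XXO/X.O/..O
[XXO/X.O/O..] X move#2: (1,1):-1/XXO/XXO/O..*, (2,1):-1/XXO/X.O/OX., (2,2):-1/XXO/X.O/O.X
[XXO/XXO/O..] O move#3: (2,1):+1/XXO/XXO/OO.*, (2,2):-1/XXO/XXO/O.O
[XXO/XXO/OO.] end (terminal -1, X#4); searched XXO/X.O/... to 4

O's best at [XXO/X.O/...]: (2,0)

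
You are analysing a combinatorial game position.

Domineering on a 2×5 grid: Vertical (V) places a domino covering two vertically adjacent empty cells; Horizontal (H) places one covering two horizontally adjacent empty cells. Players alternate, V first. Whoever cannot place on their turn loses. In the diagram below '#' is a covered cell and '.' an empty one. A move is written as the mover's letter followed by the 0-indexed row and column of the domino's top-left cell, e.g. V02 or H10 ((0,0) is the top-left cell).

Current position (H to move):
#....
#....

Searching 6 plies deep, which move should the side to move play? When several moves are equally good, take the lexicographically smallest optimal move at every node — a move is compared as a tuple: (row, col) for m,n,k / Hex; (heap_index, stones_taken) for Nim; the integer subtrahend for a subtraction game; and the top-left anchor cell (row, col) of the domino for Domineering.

H's best at [#..../#....]: H02

[#..../#....] H move#1: H01:-1/###../#...., H02:+1/#.##./#....*, H03:-1/#..##/#...., H11:-1/#..../###.., H12:+1/#..../#.##., H13:-1/#..../#..##
[#.##./#....] V move#2: V01:-1/####./##...*, V04:-1/#.###/#...#
[####./##...] H move#3: H12:-1/####./####., H13:+1/####./##.##*
[####./##.##] end (terminal -1, V#4); searched #..../#.... to 6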